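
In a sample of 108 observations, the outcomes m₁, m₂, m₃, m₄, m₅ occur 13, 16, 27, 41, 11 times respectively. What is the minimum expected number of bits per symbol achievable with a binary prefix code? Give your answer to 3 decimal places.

2.213 bits/symbol

Probabilities are the counts divided by 108.
Repeatedly combine the two least-probable nodes; the expected code length is the sum of the merged weights.
merge 11/108 + 13/108 → 2/9
merge 4/27 + 2/9 → 10/27
merge 1/4 + 10/27 → 67/108
merge 41/108 + 67/108 → 1
L = 2/9 + 10/27 + 67/108 + 1 = 239/108 ≈ 2.213 bits/symbol.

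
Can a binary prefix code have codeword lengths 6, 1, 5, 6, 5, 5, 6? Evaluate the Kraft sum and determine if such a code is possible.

0.640625; yes

With common denominator 2^6 = 64: Σ 2^(−ℓᵢ) = 1/64 + 32/64 + 2/64 + 1/64 + 2/64 + 2/64 + 1/64 = 41/64 = 0.640625.
Kraft's inequality requires Σ ≤ 1; here Σ = 0.640625 ≤ 1, so such a prefix code exists.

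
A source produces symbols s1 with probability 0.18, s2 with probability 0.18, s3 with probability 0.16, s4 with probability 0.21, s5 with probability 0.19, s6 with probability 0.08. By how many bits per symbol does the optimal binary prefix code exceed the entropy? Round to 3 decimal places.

Entropy H = −Σ p log₂ p ≈ 2.5332 bits.
Huffman merges: 2/25+4/25→6/25; 9/50+9/50→9/25; 19/100+21/100→2/5; 6/25+9/25→3/5; 2/5+3/5→1. L = 13/5 ≈ 2.6000.
L − H = 2.6000 − 2.5332 = 0.067 bits.

0.067 bits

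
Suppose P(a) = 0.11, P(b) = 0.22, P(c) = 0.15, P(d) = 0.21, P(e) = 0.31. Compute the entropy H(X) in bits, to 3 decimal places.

2.238 bits

H = −Σ pᵢ log₂ pᵢ.
−0.11·log₂(0.11) = 0.3503
−0.22·log₂(0.22) = 0.4806
−0.15·log₂(0.15) = 0.4105
−0.21·log₂(0.21) = 0.4728
−0.31·log₂(0.31) = 0.5238
Sum ≈ 2.2380 → 2.238 bits.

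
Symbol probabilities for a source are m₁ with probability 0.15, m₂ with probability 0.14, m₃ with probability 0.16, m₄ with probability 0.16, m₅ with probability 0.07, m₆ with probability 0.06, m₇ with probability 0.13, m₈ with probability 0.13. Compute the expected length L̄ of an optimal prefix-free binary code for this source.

2.97 bits/symbol

Repeatedly combine the two least-probable nodes; the expected code length is the sum of the merged weights.
merge 3/50 + 7/100 → 13/100
merge 13/100 + 13/100 → 13/50
merge 13/100 + 7/50 → 27/100
merge 3/20 + 4/25 → 31/100
merge 4/25 + 13/50 → 21/50
merge 27/100 + 31/100 → 29/50
merge 21/50 + 29/50 → 1
L = 13/100 + 13/50 + 27/100 + 31/100 + 21/50 + 29/50 + 1 = 297/100 = 2.97 bits/symbol.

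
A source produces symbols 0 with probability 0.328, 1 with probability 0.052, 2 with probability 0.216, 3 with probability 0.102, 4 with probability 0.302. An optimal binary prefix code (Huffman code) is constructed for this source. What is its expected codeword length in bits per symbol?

2.154 bits/symbol

Repeatedly combine the two least-probable nodes; the expected code length is the sum of the merged weights.
merge 13/250 + 51/500 → 77/500
merge 77/500 + 27/125 → 37/100
merge 151/500 + 41/125 → 63/100
merge 37/100 + 63/100 → 1
L = 77/500 + 37/100 + 63/100 + 1 = 1077/500 = 2.154 bits/symbol.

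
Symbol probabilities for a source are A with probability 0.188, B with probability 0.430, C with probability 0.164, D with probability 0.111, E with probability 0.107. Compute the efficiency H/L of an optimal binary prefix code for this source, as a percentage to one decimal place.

Entropy H = −Σ p log₂ p ≈ 2.1016 bits.
Huffman merges: 107/1000+111/1000→109/500; 41/250+47/250→44/125; 109/500+44/125→57/100; 43/100+57/100→1. L = 107/50 ≈ 2.1400.
Efficiency = H/L = 2.1016/2.1400 = 98.2%.

98.2%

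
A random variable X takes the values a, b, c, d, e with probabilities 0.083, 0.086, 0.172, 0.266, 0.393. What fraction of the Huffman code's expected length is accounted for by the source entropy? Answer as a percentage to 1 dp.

Entropy H = −Σ p log₂ p ≈ 2.0769 bits.
Huffman merges: 83/1000+43/500→169/1000; 169/1000+43/250→341/1000; 133/500+341/1000→607/1000; 393/1000+607/1000→1. L = 2117/1000 ≈ 2.1170.
Efficiency = H/L = 2.0769/2.1170 = 98.1%.

98.1%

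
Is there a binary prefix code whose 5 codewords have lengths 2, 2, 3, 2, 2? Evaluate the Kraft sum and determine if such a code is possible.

With common denominator 2^3 = 8: Σ 2^(−ℓᵢ) = 2/8 + 2/8 + 1/8 + 2/8 + 2/8 = 9/8 = 1.125.
Kraft's inequality requires Σ ≤ 1; here Σ = 1.125 > 1, so no such prefix code exists.

1.125; no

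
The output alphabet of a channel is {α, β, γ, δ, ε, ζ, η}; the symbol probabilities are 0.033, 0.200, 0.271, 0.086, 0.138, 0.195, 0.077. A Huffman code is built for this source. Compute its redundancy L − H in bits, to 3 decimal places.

Entropy H = −Σ p log₂ p ≈ 2.5807 bits.
Huffman merges: 33/1000+77/1000→11/100; 43/500+11/100→49/250; 69/500+39/200→333/1000; 49/250+1/5→99/250; 271/1000+333/1000→151/250; 99/250+151/250→1. L = 2639/1000 ≈ 2.6390.
L − H = 2.6390 − 2.5807 = 0.058 bits.

0.058 bits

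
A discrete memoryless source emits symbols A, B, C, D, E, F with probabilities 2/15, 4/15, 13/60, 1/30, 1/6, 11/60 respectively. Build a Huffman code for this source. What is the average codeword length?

Repeatedly combine the two least-probable nodes; the expected code length is the sum of the merged weights.
merge 1/30 + 2/15 → 1/6
merge 1/6 + 1/6 → 1/3
merge 11/60 + 13/60 → 2/5
merge 4/15 + 1/3 → 3/5
merge 2/5 + 3/5 → 1
L = 1/6 + 1/3 + 2/5 + 3/5 + 1 = 5/2 = 2.5 bits/symbol.

2.5 bits/symbol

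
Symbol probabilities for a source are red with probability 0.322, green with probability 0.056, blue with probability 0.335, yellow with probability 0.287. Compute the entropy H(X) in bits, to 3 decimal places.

H = −Σ pᵢ log₂ pᵢ.
−0.322·log₂(0.322) = 0.5264
−0.056·log₂(0.056) = 0.2329
−0.335·log₂(0.335) = 0.5286
−0.287·log₂(0.287) = 0.5169
Sum ≈ 1.8047 → 1.805 bits.

1.805 bits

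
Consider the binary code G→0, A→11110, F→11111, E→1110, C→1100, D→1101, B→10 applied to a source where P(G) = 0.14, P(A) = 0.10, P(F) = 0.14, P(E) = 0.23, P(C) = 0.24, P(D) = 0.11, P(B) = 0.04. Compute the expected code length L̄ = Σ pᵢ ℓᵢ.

L̄ = Σ pᵢ·ℓᵢ = 0.14·1 + 0.10·5 + 0.14·5 + 0.23·4 + 0.24·4 + 0.11·4 + 0.04·2 = 3.74 bits/symbol.

3.74 bits/symbol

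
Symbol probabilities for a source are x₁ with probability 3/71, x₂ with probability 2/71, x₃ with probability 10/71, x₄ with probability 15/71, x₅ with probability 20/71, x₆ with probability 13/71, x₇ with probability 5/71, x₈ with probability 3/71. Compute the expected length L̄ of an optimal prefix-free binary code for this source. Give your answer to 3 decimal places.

Repeatedly combine the two least-probable nodes; the expected code length is the sum of the merged weights.
merge 2/71 + 3/71 → 5/71
merge 3/71 + 5/71 → 8/71
merge 5/71 + 8/71 → 13/71
merge 10/71 + 13/71 → 23/71
merge 13/71 + 15/71 → 28/71
merge 20/71 + 23/71 → 43/71
merge 28/71 + 43/71 → 1
L = 5/71 + 8/71 + 13/71 + 23/71 + 28/71 + 43/71 + 1 = 191/71 ≈ 2.690 bits/symbol.

2.690 bits/symbol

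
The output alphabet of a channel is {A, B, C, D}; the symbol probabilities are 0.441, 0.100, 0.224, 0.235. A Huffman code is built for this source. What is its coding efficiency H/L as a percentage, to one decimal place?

Entropy H = −Σ p log₂ p ≈ 1.8275 bits.
Huffman merges: 1/10+28/125→81/250; 47/200+81/250→559/1000; 441/1000+559/1000→1. L = 1883/1000 ≈ 1.8830.
Efficiency = H/L = 1.8275/1.8830 = 97.1%.

97.1%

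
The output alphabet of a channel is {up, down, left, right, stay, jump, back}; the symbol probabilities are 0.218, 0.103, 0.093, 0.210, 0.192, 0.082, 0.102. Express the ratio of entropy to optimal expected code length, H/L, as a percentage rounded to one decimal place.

98.2%

Entropy H = −Σ p log₂ p ≈ 2.6973 bits.
Huffman merges: 41/500+93/1000→7/40; 51/500+103/1000→41/200; 7/40+24/125→367/1000; 41/200+21/100→83/200; 109/500+367/1000→117/200; 83/200+117/200→1. L = 2747/1000 ≈ 2.7470.
Efficiency = H/L = 2.6973/2.7470 = 98.2%.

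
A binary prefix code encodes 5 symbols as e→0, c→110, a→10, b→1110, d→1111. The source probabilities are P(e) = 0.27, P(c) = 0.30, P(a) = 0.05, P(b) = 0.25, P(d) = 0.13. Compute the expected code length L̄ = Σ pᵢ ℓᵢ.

2.79 bits/symbol

L̄ = Σ pᵢ·ℓᵢ = 0.27·1 + 0.30·3 + 0.05·2 + 0.25·4 + 0.13·4 = 2.79 bits/symbol.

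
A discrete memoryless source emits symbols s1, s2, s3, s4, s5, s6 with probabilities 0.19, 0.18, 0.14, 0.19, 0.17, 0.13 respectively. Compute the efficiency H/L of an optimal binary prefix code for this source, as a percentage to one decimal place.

98.1%

Entropy H = −Σ p log₂ p ≈ 2.5701 bits.
Huffman merges: 13/100+7/50→27/100; 17/100+9/50→7/20; 19/100+19/100→19/50; 27/100+7/20→31/50; 19/50+31/50→1. L = 131/50 ≈ 2.6200.
Efficiency = H/L = 2.5701/2.6200 = 98.1%.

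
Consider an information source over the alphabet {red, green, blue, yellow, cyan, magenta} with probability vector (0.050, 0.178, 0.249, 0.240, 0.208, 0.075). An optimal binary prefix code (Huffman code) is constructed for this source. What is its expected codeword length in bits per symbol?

2.428 bits/symbol

Repeatedly combine the two least-probable nodes; the expected code length is the sum of the merged weights.
merge 1/20 + 3/40 → 1/8
merge 1/8 + 89/500 → 303/1000
merge 26/125 + 6/25 → 56/125
merge 249/1000 + 303/1000 → 69/125
merge 56/125 + 69/125 → 1
L = 1/8 + 303/1000 + 56/125 + 69/125 + 1 = 607/250 = 2.428 bits/symbol.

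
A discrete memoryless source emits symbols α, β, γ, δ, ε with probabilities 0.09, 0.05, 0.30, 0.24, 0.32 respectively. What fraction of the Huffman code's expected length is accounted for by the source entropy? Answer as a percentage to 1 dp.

Entropy H = −Σ p log₂ p ≈ 2.0700 bits.
Huffman merges: 1/20+9/100→7/50; 7/50+6/25→19/50; 3/10+8/25→31/50; 19/50+31/50→1. L = 107/50 ≈ 2.1400.
Efficiency = H/L = 2.0700/2.1400 = 96.7%.

96.7%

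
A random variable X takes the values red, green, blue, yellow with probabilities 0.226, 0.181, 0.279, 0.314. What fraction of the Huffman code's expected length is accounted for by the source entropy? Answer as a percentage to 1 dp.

Entropy H = −Σ p log₂ p ≈ 1.9698 bits.
Huffman merges: 181/1000+113/500→407/1000; 279/1000+157/500→593/1000; 407/1000+593/1000→1. L = 2 ≈ 2.0000.
Efficiency = H/L = 1.9698/2.0000 = 98.5%.

98.5%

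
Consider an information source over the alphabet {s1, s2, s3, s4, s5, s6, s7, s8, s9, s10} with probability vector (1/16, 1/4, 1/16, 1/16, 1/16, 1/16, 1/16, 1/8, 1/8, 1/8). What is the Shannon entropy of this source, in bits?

Each probability is a power of 1/2, so log₂(1/p) is an integer.
H = Σ p·log₂(1/p) = 1/16·4 + 1/4·2 + 1/16·4 + 1/16·4 + 1/16·4 + 1/16·4 + 1/16·4 + 1/8·3 + 1/8·3 + 1/8·3 = 3.125 bits.

3.125 bits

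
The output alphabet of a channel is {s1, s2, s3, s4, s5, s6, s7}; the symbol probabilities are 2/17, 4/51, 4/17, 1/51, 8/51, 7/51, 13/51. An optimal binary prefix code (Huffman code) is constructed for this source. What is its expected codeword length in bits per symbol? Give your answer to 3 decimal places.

Repeatedly combine the two least-probable nodes; the expected code length is the sum of the merged weights.
merge 1/51 + 4/51 → 5/51
merge 5/51 + 2/17 → 11/51
merge 7/51 + 8/51 → 5/17
merge 11/51 + 4/17 → 23/51
merge 13/51 + 5/17 → 28/51
merge 23/51 + 28/51 → 1
L = 5/51 + 11/51 + 5/17 + 23/51 + 28/51 + 1 = 133/51 ≈ 2.608 bits/symbol.

2.608 bits/symbol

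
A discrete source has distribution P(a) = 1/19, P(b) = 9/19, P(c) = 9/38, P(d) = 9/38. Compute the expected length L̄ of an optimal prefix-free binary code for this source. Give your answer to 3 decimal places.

Repeatedly combine the two least-probable nodes; the expected code length is the sum of the merged weights.
merge 1/19 + 9/38 → 11/38
merge 9/38 + 11/38 → 10/19
merge 9/19 + 10/19 → 1
L = 11/38 + 10/19 + 1 = 69/38 ≈ 1.816 bits/symbol.

1.816 bits/symbol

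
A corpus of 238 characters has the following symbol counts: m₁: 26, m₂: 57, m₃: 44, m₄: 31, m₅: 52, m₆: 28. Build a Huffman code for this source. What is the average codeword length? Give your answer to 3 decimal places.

2.542 bits/symbol

Probabilities are the counts divided by 238.
Repeatedly combine the two least-probable nodes; the expected code length is the sum of the merged weights.
merge 13/119 + 2/17 → 27/119
merge 31/238 + 22/119 → 75/238
merge 26/119 + 27/119 → 53/119
merge 57/238 + 75/238 → 66/119
merge 53/119 + 66/119 → 1
L = 27/119 + 75/238 + 53/119 + 66/119 + 1 = 605/238 ≈ 2.542 bits/symbol.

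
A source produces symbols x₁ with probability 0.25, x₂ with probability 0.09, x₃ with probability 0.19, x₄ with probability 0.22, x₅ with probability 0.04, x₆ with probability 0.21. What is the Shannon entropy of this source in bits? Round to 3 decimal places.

2.407 bits

H = −Σ pᵢ log₂ pᵢ.
−0.25·log₂(0.25) = 0.5000
−0.09·log₂(0.09) = 0.3127
−0.19·log₂(0.19) = 0.4552
−0.22·log₂(0.22) = 0.4806
−0.04·log₂(0.04) = 0.1858
−0.21·log₂(0.21) = 0.4728
Sum ≈ 2.4070 → 2.407 bits.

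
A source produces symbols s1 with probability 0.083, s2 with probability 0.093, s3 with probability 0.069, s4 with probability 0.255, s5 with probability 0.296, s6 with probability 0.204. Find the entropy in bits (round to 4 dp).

H = −Σ pᵢ log₂ pᵢ.
−0.083·log₂(0.083) = 0.2980
−0.093·log₂(0.093) = 0.3187
−0.069·log₂(0.069) = 0.2662
−0.255·log₂(0.255) = 0.5027
−0.296·log₂(0.296) = 0.5199
−0.204·log₂(0.204) = 0.4678
Sum ≈ 2.3733 → 2.3733 bits.

2.3733 bits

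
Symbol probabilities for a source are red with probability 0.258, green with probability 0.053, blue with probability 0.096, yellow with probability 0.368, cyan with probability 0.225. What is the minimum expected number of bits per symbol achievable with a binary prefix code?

Repeatedly combine the two least-probable nodes; the expected code length is the sum of the merged weights.
merge 53/1000 + 12/125 → 149/1000
merge 149/1000 + 9/40 → 187/500
merge 129/500 + 46/125 → 313/500
merge 187/500 + 313/500 → 1
L = 149/1000 + 187/500 + 313/500 + 1 = 2149/1000 = 2.149 bits/symbol.

2.149 bits/symbol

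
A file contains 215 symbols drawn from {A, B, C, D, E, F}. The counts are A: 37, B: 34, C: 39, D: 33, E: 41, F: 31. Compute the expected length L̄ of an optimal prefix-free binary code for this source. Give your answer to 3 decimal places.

2.628 bits/symbol

Probabilities are the counts divided by 215.
Repeatedly combine the two least-probable nodes; the expected code length is the sum of the merged weights.
merge 31/215 + 33/215 → 64/215
merge 34/215 + 37/215 → 71/215
merge 39/215 + 41/215 → 16/43
merge 64/215 + 71/215 → 27/43
merge 16/43 + 27/43 → 1
L = 64/215 + 71/215 + 16/43 + 27/43 + 1 = 113/43 ≈ 2.628 bits/symbol.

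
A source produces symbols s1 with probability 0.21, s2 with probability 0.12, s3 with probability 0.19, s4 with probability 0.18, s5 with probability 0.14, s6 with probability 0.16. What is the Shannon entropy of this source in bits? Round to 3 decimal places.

2.561 bits

H = −Σ pᵢ log₂ pᵢ.
−0.21·log₂(0.21) = 0.4728
−0.12·log₂(0.12) = 0.3671
−0.19·log₂(0.19) = 0.4552
−0.18·log₂(0.18) = 0.4453
−0.14·log₂(0.14) = 0.3971
−0.16·log₂(0.16) = 0.4230
Sum ≈ 2.5606 → 2.561 bits.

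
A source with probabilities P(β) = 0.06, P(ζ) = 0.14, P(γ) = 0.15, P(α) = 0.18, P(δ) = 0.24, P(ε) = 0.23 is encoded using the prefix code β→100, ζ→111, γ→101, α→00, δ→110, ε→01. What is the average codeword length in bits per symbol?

L̄ = Σ pᵢ·ℓᵢ = 0.06·3 + 0.14·3 + 0.15·3 + 0.18·2 + 0.24·3 + 0.23·2 = 2.59 bits/symbol.

2.59 bits/symbol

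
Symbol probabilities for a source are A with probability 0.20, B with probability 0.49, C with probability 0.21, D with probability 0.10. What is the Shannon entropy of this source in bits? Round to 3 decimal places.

H = −Σ pᵢ log₂ pᵢ.
−0.20·log₂(0.20) = 0.4644
−0.49·log₂(0.49) = 0.5043
−0.21·log₂(0.21) = 0.4728
−0.10·log₂(0.10) = 0.3322
Sum ≈ 1.7737 → 1.774 bits.

1.774 bits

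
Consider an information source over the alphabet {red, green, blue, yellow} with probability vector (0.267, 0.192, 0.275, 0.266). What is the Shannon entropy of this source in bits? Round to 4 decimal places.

1.9862 bits

H = −Σ pᵢ log₂ pᵢ.
−0.267·log₂(0.267) = 0.5087
−0.192·log₂(0.192) = 0.4571
−0.275·log₂(0.275) = 0.5122
−0.266·log₂(0.266) = 0.5082
Sum ≈ 1.9862 → 1.9862 bits.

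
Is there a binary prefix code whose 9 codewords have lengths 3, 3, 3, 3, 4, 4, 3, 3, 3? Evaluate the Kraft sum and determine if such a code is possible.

1; yes

With common denominator 2^4 = 16: Σ 2^(−ℓᵢ) = 2/16 + 2/16 + 2/16 + 2/16 + 1/16 + 1/16 + 2/16 + 2/16 + 2/16 = 16/16 = 1.
Kraft's inequality requires Σ ≤ 1; here Σ = 1 ≤ 1, so such a prefix code exists.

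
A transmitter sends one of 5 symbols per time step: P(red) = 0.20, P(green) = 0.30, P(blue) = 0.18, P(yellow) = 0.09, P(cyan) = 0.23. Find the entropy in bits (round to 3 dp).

2.231 bits

H = −Σ pᵢ log₂ pᵢ.
−0.20·log₂(0.20) = 0.4644
−0.30·log₂(0.30) = 0.5211
−0.18·log₂(0.18) = 0.4453
−0.09·log₂(0.09) = 0.3127
−0.23·log₂(0.23) = 0.4877
Sum ≈ 2.2311 → 2.231 bits.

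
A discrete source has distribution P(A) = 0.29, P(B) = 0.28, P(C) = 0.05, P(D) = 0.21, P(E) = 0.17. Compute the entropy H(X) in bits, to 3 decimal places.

H = −Σ pᵢ log₂ pᵢ.
−0.29·log₂(0.29) = 0.5179
−0.28·log₂(0.28) = 0.5142
−0.05·log₂(0.05) = 0.2161
−0.21·log₂(0.21) = 0.4728
−0.17·log₂(0.17) = 0.4346
Sum ≈ 2.1556 → 2.156 bits.

2.156 bits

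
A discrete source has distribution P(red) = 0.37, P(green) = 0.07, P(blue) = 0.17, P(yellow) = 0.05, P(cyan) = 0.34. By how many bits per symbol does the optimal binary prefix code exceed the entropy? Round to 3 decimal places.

0.061 bits

Entropy H = −Σ p log₂ p ≈ 1.9791 bits.
Huffman merges: 1/20+7/100→3/25; 3/25+17/100→29/100; 29/100+17/50→63/100; 37/100+63/100→1. L = 51/25 ≈ 2.0400.
L − H = 2.0400 − 1.9791 = 0.061 bits.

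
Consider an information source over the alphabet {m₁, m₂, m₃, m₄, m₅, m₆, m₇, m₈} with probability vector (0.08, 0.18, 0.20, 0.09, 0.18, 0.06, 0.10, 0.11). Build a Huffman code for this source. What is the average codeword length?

2.94 bits/symbol

Repeatedly combine the two least-probable nodes; the expected code length is the sum of the merged weights.
merge 3/50 + 2/25 → 7/50
merge 9/100 + 1/10 → 19/100
merge 11/100 + 7/50 → 1/4
merge 9/50 + 9/50 → 9/25
merge 19/100 + 1/5 → 39/100
merge 1/4 + 9/25 → 61/100
merge 39/100 + 61/100 → 1
L = 7/50 + 19/100 + 1/4 + 9/25 + 39/100 + 61/100 + 1 = 147/50 = 2.94 bits/symbol.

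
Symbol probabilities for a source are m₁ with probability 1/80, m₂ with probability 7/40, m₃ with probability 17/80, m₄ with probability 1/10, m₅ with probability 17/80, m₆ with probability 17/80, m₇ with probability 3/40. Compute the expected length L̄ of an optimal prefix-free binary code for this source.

2.6375 bits/symbol

Repeatedly combine the two least-probable nodes; the expected code length is the sum of the merged weights.
merge 1/80 + 3/40 → 7/80
merge 7/80 + 1/10 → 3/16
merge 7/40 + 3/16 → 29/80
merge 17/80 + 17/80 → 17/40
merge 17/80 + 29/80 → 23/40
merge 17/40 + 23/40 → 1
L = 7/80 + 3/16 + 29/80 + 17/40 + 23/40 + 1 = 211/80 = 2.6375 bits/symbol.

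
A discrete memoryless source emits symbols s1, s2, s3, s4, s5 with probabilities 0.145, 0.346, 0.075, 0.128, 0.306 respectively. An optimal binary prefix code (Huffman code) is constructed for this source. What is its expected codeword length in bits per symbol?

Repeatedly combine the two least-probable nodes; the expected code length is the sum of the merged weights.
merge 3/40 + 16/125 → 203/1000
merge 29/200 + 203/1000 → 87/250
merge 153/500 + 173/500 → 163/250
merge 87/250 + 163/250 → 1
L = 203/1000 + 87/250 + 163/250 + 1 = 2203/1000 = 2.203 bits/symbol.

2.203 bits/symbol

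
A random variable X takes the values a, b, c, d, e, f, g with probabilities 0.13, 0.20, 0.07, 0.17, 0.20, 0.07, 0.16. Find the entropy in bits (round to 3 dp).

2.706 bits

H = −Σ pᵢ log₂ pᵢ.
−0.13·log₂(0.13) = 0.3826
−0.20·log₂(0.20) = 0.4644
−0.07·log₂(0.07) = 0.2686
−0.17·log₂(0.17) = 0.4346
−0.20·log₂(0.20) = 0.4644
−0.07·log₂(0.07) = 0.2686
−0.16·log₂(0.16) = 0.4230
Sum ≈ 2.7061 → 2.706 bits.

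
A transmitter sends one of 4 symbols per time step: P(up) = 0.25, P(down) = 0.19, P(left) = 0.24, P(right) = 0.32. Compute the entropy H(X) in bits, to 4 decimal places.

H = −Σ pᵢ log₂ pᵢ.
−0.25·log₂(0.25) = 0.5000
−0.19·log₂(0.19) = 0.4552
−0.24·log₂(0.24) = 0.4941
−0.32·log₂(0.32) = 0.5260
Sum ≈ 1.9754 → 1.9754 bits.

1.9754 bits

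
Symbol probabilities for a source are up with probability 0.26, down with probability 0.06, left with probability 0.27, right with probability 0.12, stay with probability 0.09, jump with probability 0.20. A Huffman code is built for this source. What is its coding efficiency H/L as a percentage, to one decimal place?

Entropy H = −Σ p log₂ p ≈ 2.4030 bits.
Huffman merges: 3/50+9/100→3/20; 3/25+3/20→27/100; 1/5+13/50→23/50; 27/100+27/100→27/50; 23/50+27/50→1. L = 121/50 ≈ 2.4200.
Efficiency = H/L = 2.4030/2.4200 = 99.3%.

99.3%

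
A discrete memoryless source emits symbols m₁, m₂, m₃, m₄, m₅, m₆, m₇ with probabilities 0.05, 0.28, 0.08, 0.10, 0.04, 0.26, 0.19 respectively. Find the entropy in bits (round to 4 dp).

2.5003 bits

H = −Σ pᵢ log₂ pᵢ.
−0.05·log₂(0.05) = 0.2161
−0.28·log₂(0.28) = 0.5142
−0.08·log₂(0.08) = 0.2915
−0.10·log₂(0.10) = 0.3322
−0.04·log₂(0.04) = 0.1858
−0.26·log₂(0.26) = 0.5053
−0.19·log₂(0.19) = 0.4552
Sum ≈ 2.5003 → 2.5003 bits.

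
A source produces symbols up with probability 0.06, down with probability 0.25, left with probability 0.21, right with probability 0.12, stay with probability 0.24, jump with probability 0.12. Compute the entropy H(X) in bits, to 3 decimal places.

H = −Σ pᵢ log₂ pᵢ.
−0.06·log₂(0.06) = 0.2435
−0.25·log₂(0.25) = 0.5000
−0.21·log₂(0.21) = 0.4728
−0.12·log₂(0.12) = 0.3671
−0.24·log₂(0.24) = 0.4941
−0.12·log₂(0.12) = 0.3671
Sum ≈ 2.4446 → 2.445 bits.

2.445 bits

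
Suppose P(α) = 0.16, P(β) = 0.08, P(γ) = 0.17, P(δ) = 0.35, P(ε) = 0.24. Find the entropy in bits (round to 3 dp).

H = −Σ pᵢ log₂ pᵢ.
−0.16·log₂(0.16) = 0.4230
−0.08·log₂(0.08) = 0.2915
−0.17·log₂(0.17) = 0.4346
−0.35·log₂(0.35) = 0.5301
−0.24·log₂(0.24) = 0.4941
Sum ≈ 2.1733 → 2.173 bits.

2.173 bits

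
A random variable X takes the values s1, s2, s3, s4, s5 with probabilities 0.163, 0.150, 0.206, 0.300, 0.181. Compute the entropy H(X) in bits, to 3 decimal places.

2.274 bits

H = −Σ pᵢ log₂ pᵢ.
−0.163·log₂(0.163) = 0.4266
−0.150·log₂(0.150) = 0.4105
−0.206·log₂(0.206) = 0.4695
−0.300·log₂(0.300) = 0.5211
−0.181·log₂(0.181) = 0.4463
Sum ≈ 2.2741 → 2.274 bits.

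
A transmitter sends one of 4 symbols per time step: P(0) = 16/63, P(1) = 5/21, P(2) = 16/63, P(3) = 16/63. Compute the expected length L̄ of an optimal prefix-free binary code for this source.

2 bits/symbol

Repeatedly combine the two least-probable nodes; the expected code length is the sum of the merged weights.
merge 5/21 + 16/63 → 31/63
merge 16/63 + 16/63 → 32/63
merge 31/63 + 32/63 → 1
L = 31/63 + 32/63 + 1 = 2 bits/symbol.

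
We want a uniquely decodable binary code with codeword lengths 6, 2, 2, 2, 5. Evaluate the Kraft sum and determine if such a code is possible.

With common denominator 2^6 = 64: Σ 2^(−ℓᵢ) = 1/64 + 16/64 + 16/64 + 16/64 + 2/64 = 51/64 = 0.796875.
Kraft's inequality requires Σ ≤ 1; here Σ = 0.796875 ≤ 1, so such a prefix code exists.

0.796875; yes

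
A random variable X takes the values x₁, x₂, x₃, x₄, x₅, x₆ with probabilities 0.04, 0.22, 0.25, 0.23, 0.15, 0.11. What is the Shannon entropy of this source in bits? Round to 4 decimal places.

2.4148 bits

H = −Σ pᵢ log₂ pᵢ.
−0.04·log₂(0.04) = 0.1858
−0.22·log₂(0.22) = 0.4806
−0.25·log₂(0.25) = 0.5000
−0.23·log₂(0.23) = 0.4877
−0.15·log₂(0.15) = 0.4105
−0.11·log₂(0.11) = 0.3503
Sum ≈ 2.4148 → 2.4148 bits.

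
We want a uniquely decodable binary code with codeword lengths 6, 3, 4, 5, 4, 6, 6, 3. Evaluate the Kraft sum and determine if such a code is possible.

With common denominator 2^6 = 64: Σ 2^(−ℓᵢ) = 1/64 + 8/64 + 4/64 + 2/64 + 4/64 + 1/64 + 1/64 + 8/64 = 29/64 = 0.453125.
Kraft's inequality requires Σ ≤ 1; here Σ = 0.453125 ≤ 1, so such a prefix code exists.

0.453125; yes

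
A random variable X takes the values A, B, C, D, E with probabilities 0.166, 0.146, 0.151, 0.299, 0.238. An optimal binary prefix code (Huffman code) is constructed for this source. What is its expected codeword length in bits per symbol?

2.297 bits/symbol

Repeatedly combine the two least-probable nodes; the expected code length is the sum of the merged weights.
merge 73/500 + 151/1000 → 297/1000
merge 83/500 + 119/500 → 101/250
merge 297/1000 + 299/1000 → 149/250
merge 101/250 + 149/250 → 1
L = 297/1000 + 101/250 + 149/250 + 1 = 2297/1000 = 2.297 bits/symbol.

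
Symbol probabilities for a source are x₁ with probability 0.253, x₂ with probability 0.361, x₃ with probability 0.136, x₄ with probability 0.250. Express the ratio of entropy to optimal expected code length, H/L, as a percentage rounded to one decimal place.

Entropy H = −Σ p log₂ p ≈ 1.9237 bits.
Huffman merges: 17/125+1/4→193/500; 253/1000+361/1000→307/500; 193/500+307/500→1. L = 2 ≈ 2.0000.
Efficiency = H/L = 1.9237/2.0000 = 96.2%.

96.2%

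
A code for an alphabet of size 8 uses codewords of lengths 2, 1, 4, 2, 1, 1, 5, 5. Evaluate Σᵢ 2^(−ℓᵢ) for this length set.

2.125

With common denominator 2^5 = 32: Σ 2^(−ℓᵢ) = 8/32 + 16/32 + 2/32 + 8/32 + 16/32 + 16/32 + 1/32 + 1/32 = 68/32 = 2.125.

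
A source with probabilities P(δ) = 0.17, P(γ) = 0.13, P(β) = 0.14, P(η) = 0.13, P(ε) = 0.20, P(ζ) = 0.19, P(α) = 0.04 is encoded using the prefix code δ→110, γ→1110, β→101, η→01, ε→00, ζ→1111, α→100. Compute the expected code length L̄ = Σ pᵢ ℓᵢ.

L̄ = Σ pᵢ·ℓᵢ = 0.17·3 + 0.13·4 + 0.14·3 + 0.13·2 + 0.20·2 + 0.19·4 + 0.04·3 = 2.99 bits/symbol.

2.99 bits/symbol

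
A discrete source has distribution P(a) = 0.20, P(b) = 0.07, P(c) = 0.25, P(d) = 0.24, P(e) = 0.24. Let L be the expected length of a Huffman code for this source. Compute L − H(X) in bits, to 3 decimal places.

Entropy H = −Σ p log₂ p ≈ 2.2212 bits.
Huffman merges: 7/100+1/5→27/100; 6/25+6/25→12/25; 1/4+27/100→13/25; 12/25+13/25→1. L = 227/100 ≈ 2.2700.
L − H = 2.2700 − 2.2212 = 0.049 bits.

0.049 bits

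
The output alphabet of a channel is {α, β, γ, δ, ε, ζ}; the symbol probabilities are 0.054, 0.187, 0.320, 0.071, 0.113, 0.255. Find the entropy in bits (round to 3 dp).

2.335 bits

H = −Σ pᵢ log₂ pᵢ.
−0.054·log₂(0.054) = 0.2274
−0.187·log₂(0.187) = 0.4523
−0.320·log₂(0.320) = 0.5260
−0.071·log₂(0.071) = 0.2709
−0.113·log₂(0.113) = 0.3555
−0.255·log₂(0.255) = 0.5027
Sum ≈ 2.3349 → 2.335 bits.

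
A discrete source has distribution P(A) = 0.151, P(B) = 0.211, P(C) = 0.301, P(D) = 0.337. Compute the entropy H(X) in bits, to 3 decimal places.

1.936 bits

H = −Σ pᵢ log₂ pᵢ.
−0.151·log₂(0.151) = 0.4118
−0.211·log₂(0.211) = 0.4736
−0.301·log₂(0.301) = 0.5214
−0.337·log₂(0.337) = 0.5288
Sum ≈ 1.9357 → 1.936 bits.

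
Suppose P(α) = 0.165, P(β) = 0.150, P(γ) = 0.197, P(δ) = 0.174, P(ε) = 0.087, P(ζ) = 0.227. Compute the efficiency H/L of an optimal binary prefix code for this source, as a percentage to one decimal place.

Entropy H = −Σ p log₂ p ≈ 2.5322 bits.
Huffman merges: 87/1000+3/20→237/1000; 33/200+87/500→339/1000; 197/1000+227/1000→53/125; 237/1000+339/1000→72/125; 53/125+72/125→1. L = 322/125 ≈ 2.5760.
Efficiency = H/L = 2.5322/2.5760 = 98.3%.

98.3%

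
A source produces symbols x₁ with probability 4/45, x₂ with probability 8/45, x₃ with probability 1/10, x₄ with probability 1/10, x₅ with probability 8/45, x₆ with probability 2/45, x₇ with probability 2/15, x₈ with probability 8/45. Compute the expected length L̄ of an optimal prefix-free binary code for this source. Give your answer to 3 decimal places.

Repeatedly combine the two least-probable nodes; the expected code length is the sum of the merged weights.
merge 2/45 + 4/45 → 2/15
merge 1/10 + 1/10 → 1/5
merge 2/15 + 2/15 → 4/15
merge 8/45 + 8/45 → 16/45
merge 8/45 + 1/5 → 17/45
merge 4/15 + 16/45 → 28/45
merge 17/45 + 28/45 → 1
L = 2/15 + 1/5 + 4/15 + 16/45 + 17/45 + 28/45 + 1 = 133/45 ≈ 2.956 bits/symbol.

2.956 bits/symbol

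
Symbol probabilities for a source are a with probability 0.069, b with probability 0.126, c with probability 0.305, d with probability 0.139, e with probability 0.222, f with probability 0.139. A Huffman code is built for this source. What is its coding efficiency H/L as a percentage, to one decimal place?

Entropy H = −Σ p log₂ p ≈ 2.4387 bits.
Huffman merges: 69/1000+63/500→39/200; 139/1000+139/1000→139/500; 39/200+111/500→417/1000; 139/500+61/200→583/1000; 417/1000+583/1000→1. L = 2473/1000 ≈ 2.4730.
Efficiency = H/L = 2.4387/2.4730 = 98.6%.

98.6%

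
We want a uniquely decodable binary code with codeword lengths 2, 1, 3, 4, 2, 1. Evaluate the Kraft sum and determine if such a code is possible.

With common denominator 2^4 = 16: Σ 2^(−ℓᵢ) = 4/16 + 8/16 + 2/16 + 1/16 + 4/16 + 8/16 = 27/16 = 1.6875.
Kraft's inequality requires Σ ≤ 1; here Σ = 1.6875 > 1, so no such prefix code exists.

1.6875; no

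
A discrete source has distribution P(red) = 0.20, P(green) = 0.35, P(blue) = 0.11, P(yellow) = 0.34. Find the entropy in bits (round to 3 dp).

1.874 bits

H = −Σ pᵢ log₂ pᵢ.
−0.20·log₂(0.20) = 0.4644
−0.35·log₂(0.35) = 0.5301
−0.11·log₂(0.11) = 0.3503
−0.34·log₂(0.34) = 0.5292
Sum ≈ 1.8739 → 1.874 bits.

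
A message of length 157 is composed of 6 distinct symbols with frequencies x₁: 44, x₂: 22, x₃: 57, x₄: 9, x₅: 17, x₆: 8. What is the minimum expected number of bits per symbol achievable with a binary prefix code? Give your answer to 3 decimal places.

2.318 bits/symbol

Probabilities are the counts divided by 157.
Repeatedly combine the two least-probable nodes; the expected code length is the sum of the merged weights.
merge 8/157 + 9/157 → 17/157
merge 17/157 + 17/157 → 34/157
merge 22/157 + 34/157 → 56/157
merge 44/157 + 56/157 → 100/157
merge 57/157 + 100/157 → 1
L = 17/157 + 34/157 + 56/157 + 100/157 + 1 = 364/157 ≈ 2.318 bits/symbol.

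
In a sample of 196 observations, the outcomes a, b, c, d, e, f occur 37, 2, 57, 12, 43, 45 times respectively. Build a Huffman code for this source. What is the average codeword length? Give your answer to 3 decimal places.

Probabilities are the counts divided by 196.
Repeatedly combine the two least-probable nodes; the expected code length is the sum of the merged weights.
merge 1/98 + 3/49 → 1/14
merge 1/14 + 37/196 → 51/196
merge 43/196 + 45/196 → 22/49
merge 51/196 + 57/196 → 27/49
merge 22/49 + 27/49 → 1
L = 1/14 + 51/196 + 22/49 + 27/49 + 1 = 457/196 ≈ 2.332 bits/symbol.

2.332 bits/symbol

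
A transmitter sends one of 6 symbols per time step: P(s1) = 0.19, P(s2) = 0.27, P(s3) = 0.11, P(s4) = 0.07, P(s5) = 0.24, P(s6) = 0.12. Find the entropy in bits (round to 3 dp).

2.445 bits

H = −Σ pᵢ log₂ pᵢ.
−0.19·log₂(0.19) = 0.4552
−0.27·log₂(0.27) = 0.5100
−0.11·log₂(0.11) = 0.3503
−0.07·log₂(0.07) = 0.2686
−0.24·log₂(0.24) = 0.4941
−0.12·log₂(0.12) = 0.3671
Sum ≈ 2.4453 → 2.445 bits.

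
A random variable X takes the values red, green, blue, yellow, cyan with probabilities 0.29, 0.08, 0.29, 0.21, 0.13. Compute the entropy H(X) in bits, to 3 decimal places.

2.183 bits

H = −Σ pᵢ log₂ pᵢ.
−0.29·log₂(0.29) = 0.5179
−0.08·log₂(0.08) = 0.2915
−0.29·log₂(0.29) = 0.5179
−0.21·log₂(0.21) = 0.4728
−0.13·log₂(0.13) = 0.3826
Sum ≈ 2.1828 → 2.183 bits.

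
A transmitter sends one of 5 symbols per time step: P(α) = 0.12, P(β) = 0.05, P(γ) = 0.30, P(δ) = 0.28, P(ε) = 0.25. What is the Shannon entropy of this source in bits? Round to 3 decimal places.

2.118 bits

H = −Σ pᵢ log₂ pᵢ.
−0.12·log₂(0.12) = 0.3671
−0.05·log₂(0.05) = 0.2161
−0.30·log₂(0.30) = 0.5211
−0.28·log₂(0.28) = 0.5142
−0.25·log₂(0.25) = 0.5000
Sum ≈ 2.1185 → 2.118 bits.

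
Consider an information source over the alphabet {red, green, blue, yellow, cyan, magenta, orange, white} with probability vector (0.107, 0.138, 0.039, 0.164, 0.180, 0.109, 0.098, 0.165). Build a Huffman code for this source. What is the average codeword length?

Repeatedly combine the two least-probable nodes; the expected code length is the sum of the merged weights.
merge 39/1000 + 49/500 → 137/1000
merge 107/1000 + 109/1000 → 27/125
merge 137/1000 + 69/500 → 11/40
merge 41/250 + 33/200 → 329/1000
merge 9/50 + 27/125 → 99/250
merge 11/40 + 329/1000 → 151/250
merge 99/250 + 151/250 → 1
L = 137/1000 + 27/125 + 11/40 + 329/1000 + 99/250 + 151/250 + 1 = 2957/1000 = 2.957 bits/symbol.

2.957 bits/symbol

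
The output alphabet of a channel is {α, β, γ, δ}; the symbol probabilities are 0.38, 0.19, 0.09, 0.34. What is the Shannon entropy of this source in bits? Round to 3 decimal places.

H = −Σ pᵢ log₂ pᵢ.
−0.38·log₂(0.38) = 0.5305
−0.19·log₂(0.19) = 0.4552
−0.09·log₂(0.09) = 0.3127
−0.34·log₂(0.34) = 0.5292
Sum ≈ 1.8275 → 1.828 bits.

1.828 bits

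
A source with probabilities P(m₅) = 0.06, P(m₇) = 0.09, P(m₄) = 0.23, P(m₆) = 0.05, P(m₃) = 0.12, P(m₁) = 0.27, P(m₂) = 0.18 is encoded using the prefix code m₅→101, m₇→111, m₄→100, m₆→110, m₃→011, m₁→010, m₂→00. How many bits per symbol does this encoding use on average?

L̄ = Σ pᵢ·ℓᵢ = 0.06·3 + 0.09·3 + 0.23·3 + 0.05·3 + 0.12·3 + 0.27·3 + 0.18·2 = 2.82 bits/symbol.

2.82 bits/symbol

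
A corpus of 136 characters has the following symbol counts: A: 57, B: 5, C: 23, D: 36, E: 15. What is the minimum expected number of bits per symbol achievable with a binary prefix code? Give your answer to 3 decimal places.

Probabilities are the counts divided by 136.
Repeatedly combine the two least-probable nodes; the expected code length is the sum of the merged weights.
merge 5/136 + 15/136 → 5/34
merge 5/34 + 23/136 → 43/136
merge 9/34 + 43/136 → 79/136
merge 57/136 + 79/136 → 1
L = 5/34 + 43/136 + 79/136 + 1 = 139/68 ≈ 2.044 bits/symbol.

2.044 bits/symbol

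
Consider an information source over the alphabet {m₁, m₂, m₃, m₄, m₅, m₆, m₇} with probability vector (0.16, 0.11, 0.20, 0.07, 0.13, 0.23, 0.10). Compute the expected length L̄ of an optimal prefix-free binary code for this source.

2.74 bits/symbol

Repeatedly combine the two least-probable nodes; the expected code length is the sum of the merged weights.
merge 7/100 + 1/10 → 17/100
merge 11/100 + 13/100 → 6/25
merge 4/25 + 17/100 → 33/100
merge 1/5 + 23/100 → 43/100
merge 6/25 + 33/100 → 57/100
merge 43/100 + 57/100 → 1
L = 17/100 + 6/25 + 33/100 + 43/100 + 57/100 + 1 = 137/50 = 2.74 bits/symbol.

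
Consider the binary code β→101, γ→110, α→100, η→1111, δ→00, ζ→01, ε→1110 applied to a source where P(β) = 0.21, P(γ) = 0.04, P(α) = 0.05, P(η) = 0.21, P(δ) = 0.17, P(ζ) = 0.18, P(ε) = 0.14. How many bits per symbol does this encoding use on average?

L̄ = Σ pᵢ·ℓᵢ = 0.21·3 + 0.04·3 + 0.05·3 + 0.21·4 + 0.17·2 + 0.18·2 + 0.14·4 = 3 bits/symbol.

3 bits/symbol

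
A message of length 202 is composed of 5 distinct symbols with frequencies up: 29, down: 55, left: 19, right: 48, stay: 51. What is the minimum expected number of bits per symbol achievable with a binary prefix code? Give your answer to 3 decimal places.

Probabilities are the counts divided by 202.
Repeatedly combine the two least-probable nodes; the expected code length is the sum of the merged weights.
merge 19/202 + 29/202 → 24/101
merge 24/101 + 24/101 → 48/101
merge 51/202 + 55/202 → 53/101
merge 48/101 + 53/101 → 1
L = 24/101 + 48/101 + 53/101 + 1 = 226/101 ≈ 2.238 bits/symbol.

2.238 bits/symbol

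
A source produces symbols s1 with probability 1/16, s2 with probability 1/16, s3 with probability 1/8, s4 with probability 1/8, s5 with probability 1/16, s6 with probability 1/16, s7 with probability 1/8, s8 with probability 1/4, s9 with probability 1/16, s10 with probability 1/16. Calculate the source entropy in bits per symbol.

Each probability is a power of 1/2, so log₂(1/p) is an integer.
H = Σ p·log₂(1/p) = 1/16·4 + 1/16·4 + 1/8·3 + 1/8·3 + 1/16·4 + 1/16·4 + 1/8·3 + 1/4·2 + 1/16·4 + 1/16·4 = 3.125 bits.

3.125 bits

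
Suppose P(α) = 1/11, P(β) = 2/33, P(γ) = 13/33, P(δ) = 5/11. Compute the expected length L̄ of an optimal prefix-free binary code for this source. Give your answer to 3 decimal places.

Repeatedly combine the two least-probable nodes; the expected code length is the sum of the merged weights.
merge 2/33 + 1/11 → 5/33
merge 5/33 + 13/33 → 6/11
merge 5/11 + 6/11 → 1
L = 5/33 + 6/11 + 1 = 56/33 ≈ 1.697 bits/symbol.

1.697 bits/symbol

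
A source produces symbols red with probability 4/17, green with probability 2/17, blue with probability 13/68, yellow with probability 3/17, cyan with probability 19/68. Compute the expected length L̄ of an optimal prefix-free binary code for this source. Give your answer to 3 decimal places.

Repeatedly combine the two least-probable nodes; the expected code length is the sum of the merged weights.
merge 2/17 + 3/17 → 5/17
merge 13/68 + 4/17 → 29/68
merge 19/68 + 5/17 → 39/68
merge 29/68 + 39/68 → 1
L = 5/17 + 29/68 + 39/68 + 1 = 39/17 ≈ 2.294 bits/symbol.

2.294 bits/symbol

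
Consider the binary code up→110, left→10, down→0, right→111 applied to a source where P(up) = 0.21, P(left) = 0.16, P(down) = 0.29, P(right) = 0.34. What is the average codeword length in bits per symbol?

2.26 bits/symbol

L̄ = Σ pᵢ·ℓᵢ = 0.21·3 + 0.16·2 + 0.29·1 + 0.34·3 = 2.26 bits/symbol.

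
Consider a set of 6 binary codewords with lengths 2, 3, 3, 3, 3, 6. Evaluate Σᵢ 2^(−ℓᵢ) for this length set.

With common denominator 2^6 = 64: Σ 2^(−ℓᵢ) = 16/64 + 8/64 + 8/64 + 8/64 + 8/64 + 1/64 = 49/64 = 0.765625.

0.765625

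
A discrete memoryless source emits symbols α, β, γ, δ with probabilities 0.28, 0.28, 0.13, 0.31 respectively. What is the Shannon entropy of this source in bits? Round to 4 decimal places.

H = −Σ pᵢ log₂ pᵢ.
−0.28·log₂(0.28) = 0.5142
−0.28·log₂(0.28) = 0.5142
−0.13·log₂(0.13) = 0.3826
−0.31·log₂(0.31) = 0.5238
Sum ≈ 1.9349 → 1.9349 bits.

1.9349 bits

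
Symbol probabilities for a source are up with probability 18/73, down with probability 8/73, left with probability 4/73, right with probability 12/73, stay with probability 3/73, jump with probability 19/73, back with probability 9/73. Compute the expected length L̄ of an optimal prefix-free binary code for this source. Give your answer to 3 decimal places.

2.589 bits/symbol

Repeatedly combine the two least-probable nodes; the expected code length is the sum of the merged weights.
merge 3/73 + 4/73 → 7/73
merge 7/73 + 8/73 → 15/73
merge 9/73 + 12/73 → 21/73
merge 15/73 + 18/73 → 33/73
merge 19/73 + 21/73 → 40/73
merge 33/73 + 40/73 → 1
L = 7/73 + 15/73 + 21/73 + 33/73 + 40/73 + 1 = 189/73 ≈ 2.589 bits/symbol.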